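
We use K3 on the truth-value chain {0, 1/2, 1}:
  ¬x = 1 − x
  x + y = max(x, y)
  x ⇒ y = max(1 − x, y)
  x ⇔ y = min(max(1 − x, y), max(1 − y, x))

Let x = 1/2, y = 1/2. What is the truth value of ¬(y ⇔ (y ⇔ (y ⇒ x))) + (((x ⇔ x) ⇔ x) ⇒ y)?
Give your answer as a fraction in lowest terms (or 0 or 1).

1/2

y ⇒ x = 1/2 ⇒ 1/2 = 1/2
y ⇔ (y ⇒ x) = 1/2 ⇔ 1/2 = 1/2
y ⇔ (y ⇔ (y ⇒ x)) = 1/2 ⇔ 1/2 = 1/2
¬(y ⇔ (y ⇔ (y ⇒ x))) = ¬1/2 = 1/2
x ⇔ x = 1/2 ⇔ 1/2 = 1/2
(x ⇔ x) ⇔ x = 1/2 ⇔ 1/2 = 1/2
((x ⇔ x) ⇔ x) ⇒ y = 1/2 ⇒ 1/2 = 1/2
¬(y ⇔ (y ⇔ (y ⇒ x))) + (((x ⇔ x) ⇔ x) ⇒ y) = 1/2 + 1/2 = 1/2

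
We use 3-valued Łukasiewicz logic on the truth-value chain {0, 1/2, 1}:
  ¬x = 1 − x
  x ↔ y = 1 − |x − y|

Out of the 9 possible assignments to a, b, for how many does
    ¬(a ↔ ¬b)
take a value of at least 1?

2

a = 0, b = 0 ↦ 1  ≥
a = 0, b = 1/2 ↦ 1/2  <
a = 0, b = 1 ↦ 0  <
a = 1/2, b = 0 ↦ 1/2  <
a = 1/2, b = 1/2 ↦ 0  <
a = 1/2, b = 1 ↦ 1/2  <
a = 1, b = 0 ↦ 0  <
a = 1, b = 1/2 ↦ 1/2  <
a = 1, b = 1 ↦ 1  ≥
So 2 of the 9 assignments meet the threshold.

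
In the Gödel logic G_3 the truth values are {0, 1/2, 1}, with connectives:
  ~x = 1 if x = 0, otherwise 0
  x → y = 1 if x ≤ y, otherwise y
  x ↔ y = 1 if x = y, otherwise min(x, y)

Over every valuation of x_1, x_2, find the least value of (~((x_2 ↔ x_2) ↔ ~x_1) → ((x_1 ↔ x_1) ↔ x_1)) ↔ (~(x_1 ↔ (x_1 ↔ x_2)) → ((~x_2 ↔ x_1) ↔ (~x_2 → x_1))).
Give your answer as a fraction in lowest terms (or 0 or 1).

1/2

Take x_1 = 1/2, x_2 = 0:
x_2 ↔ x_2 = 0 ↔ 0 = 1
~x_1 = ~1/2 = 0
(x_2 ↔ x_2) ↔ ~x_1 = 1 ↔ 0 = 0
~((x_2 ↔ x_2) ↔ ~x_1) = ~0 = 1
x_1 ↔ x_1 = 1/2 ↔ 1/2 = 1
(x_1 ↔ x_1) ↔ x_1 = 1 ↔ 1/2 = 1/2
~((x_2 ↔ x_2) ↔ ~x_1) → ((x_1 ↔ x_1) ↔ x_1) = 1 → 1/2 = 1/2
x_1 ↔ x_2 = 1/2 ↔ 0 = 0
x_1 ↔ (x_1 ↔ x_2) = 1/2 ↔ 0 = 0
~(x_1 ↔ (x_1 ↔ x_2)) = ~0 = 1
~x_2 = ~0 = 1
~x_2 ↔ x_1 = 1 ↔ 1/2 = 1/2
~x_2 = ~0 = 1
~x_2 → x_1 = 1 → 1/2 = 1/2
(~x_2 ↔ x_1) ↔ (~x_2 → x_1) = 1/2 ↔ 1/2 = 1
~(x_1 ↔ (x_1 ↔ x_2)) → ((~x_2 ↔ x_1) ↔ (~x_2 → x_1)) = 1 → 1 = 1
(~((x_2 ↔ x_2) ↔ ~x_1) → ((x_1 ↔ x_1) ↔ x_1)) ↔ (~(x_1 ↔ (x_1 ↔ x_2)) → ((~x_2 ↔ x_1) ↔ (~x_2 → x_1))) = 1/2 ↔ 1 = 1/2
No assignment yields a value below 1/2, so this is the minimum.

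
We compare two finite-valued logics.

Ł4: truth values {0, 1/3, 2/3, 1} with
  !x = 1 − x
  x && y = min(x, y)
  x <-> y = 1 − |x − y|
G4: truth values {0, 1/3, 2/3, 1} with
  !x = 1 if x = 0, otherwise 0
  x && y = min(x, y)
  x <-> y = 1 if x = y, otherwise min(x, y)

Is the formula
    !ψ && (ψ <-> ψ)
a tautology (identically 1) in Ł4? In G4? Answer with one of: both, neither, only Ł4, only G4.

In Ł4: at ψ = 1/3 the value is 2/3 — not a tautology.
In G4: at ψ = 1/3 the value is 0 — not a tautology.

neither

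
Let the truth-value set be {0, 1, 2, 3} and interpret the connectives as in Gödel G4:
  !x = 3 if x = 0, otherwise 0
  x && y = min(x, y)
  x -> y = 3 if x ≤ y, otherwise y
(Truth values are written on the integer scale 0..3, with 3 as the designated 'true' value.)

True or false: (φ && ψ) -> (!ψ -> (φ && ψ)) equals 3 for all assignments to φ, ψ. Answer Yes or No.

φ = 0, ψ = 0 ↦ 3
φ = 0, ψ = 1 ↦ 3
φ = 0, ψ = 2 ↦ 3
φ = 0, ψ = 3 ↦ 3
φ = 1, ψ = 0 ↦ 3
φ = 1, ψ = 1 ↦ 3
φ = 1, ψ = 2 ↦ 3
φ = 1, ψ = 3 ↦ 3
φ = 2, ψ = 0 ↦ 3
φ = 2, ψ = 1 ↦ 3
φ = 2, ψ = 2 ↦ 3
φ = 2, ψ = 3 ↦ 3
φ = 3, ψ = 0 ↦ 3
φ = 3, ψ = 1 ↦ 3
φ = 3, ψ = 2 ↦ 3
φ = 3, ψ = 3 ↦ 3
Every assignment gives a value ≥ 3.

Yes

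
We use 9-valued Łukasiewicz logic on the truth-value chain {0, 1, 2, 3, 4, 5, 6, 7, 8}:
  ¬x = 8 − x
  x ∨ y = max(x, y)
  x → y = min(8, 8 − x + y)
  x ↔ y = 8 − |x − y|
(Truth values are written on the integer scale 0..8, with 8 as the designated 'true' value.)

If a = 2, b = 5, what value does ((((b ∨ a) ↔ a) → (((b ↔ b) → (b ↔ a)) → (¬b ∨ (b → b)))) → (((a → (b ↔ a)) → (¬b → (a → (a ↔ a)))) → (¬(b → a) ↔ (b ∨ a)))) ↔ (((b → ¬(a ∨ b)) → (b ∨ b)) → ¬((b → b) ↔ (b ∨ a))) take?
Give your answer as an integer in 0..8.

b ∨ a = 5 ∨ 2 = 5
(b ∨ a) ↔ a = 5 ↔ 2 = 5
b ↔ b = 5 ↔ 5 = 8
b ↔ a = 5 ↔ 2 = 5
(b ↔ b) → (b ↔ a) = 8 → 5 = 5
¬b = ¬5 = 3
b → b = 5 → 5 = 8
¬b ∨ (b → b) = 3 ∨ 8 = 8
((b ↔ b) → (b ↔ a)) → (¬b ∨ (b → b)) = 5 → 8 = 8
((b ∨ a) ↔ a) → (((b ↔ b) → (b ↔ a)) → (¬b ∨ (b → b))) = 5 → 8 = 8
b ↔ a = 5 ↔ 2 = 5
a → (b ↔ a) = 2 → 5 = 8
¬b = ¬5 = 3
a ↔ a = 2 ↔ 2 = 8
a → (a ↔ a) = 2 → 8 = 8
¬b → (a → (a ↔ a)) = 3 → 8 = 8
(a → (b ↔ a)) → (¬b → (a → (a ↔ a))) = 8 → 8 = 8
b → a = 5 → 2 = 5
¬(b → a) = ¬5 = 3
b ∨ a = 5 ∨ 2 = 5
¬(b → a) ↔ (b ∨ a) = 3 ↔ 5 = 6
((a → (b ↔ a)) → (¬b → (a → (a ↔ a)))) → (¬(b → a) ↔ (b ∨ a)) = 8 → 6 = 6
(((b ∨ a) ↔ a) → (((b ↔ b) → (b ↔ a)) → (¬b ∨ (b → b)))) → (((a → (b ↔ a)) → (¬b → (a → (a ↔ a)))) → (¬(b → a) ↔ (b ∨ a))) = 8 → 6 = 6
a ∨ b = 2 ∨ 5 = 5
¬(a ∨ b) = ¬5 = 3
b → ¬(a ∨ b) = 5 → 3 = 6
b ∨ b = 5 ∨ 5 = 5
(b → ¬(a ∨ b)) → (b ∨ b) = 6 → 5 = 7
b → b = 5 → 5 = 8
b ∨ a = 5 ∨ 2 = 5
(b → b) ↔ (b ∨ a) = 8 ↔ 5 = 5
¬((b → b) ↔ (b ∨ a)) = ¬5 = 3
((b → ¬(a ∨ b)) → (b ∨ b)) → ¬((b → b) ↔ (b ∨ a)) = 7 → 3 = 4
((((b ∨ a) ↔ a) → (((b ↔ b) → (b ↔ a)) → (¬b ∨ (b → b)))) → (((a → (b ↔ a)) → (¬b → (a → (a ↔ a)))) → (¬(b → a) ↔ (b ∨ a)))) ↔ (((b → ¬(a ∨ b)) → (b ∨ b)) → ¬((b → b) ↔ (b ∨ a))) = 6 ↔ 4 = 6

6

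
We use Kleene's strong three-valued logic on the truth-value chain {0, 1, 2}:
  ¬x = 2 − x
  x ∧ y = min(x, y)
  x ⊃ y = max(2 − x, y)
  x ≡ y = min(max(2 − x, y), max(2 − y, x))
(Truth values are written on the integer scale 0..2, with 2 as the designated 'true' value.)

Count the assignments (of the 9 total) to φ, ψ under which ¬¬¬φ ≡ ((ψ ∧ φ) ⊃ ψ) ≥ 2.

3

φ = 0, ψ = 0 ↦ 2  ≥
φ = 0, ψ = 1 ↦ 2  ≥
φ = 0, ψ = 2 ↦ 2  ≥
φ = 1, ψ = 0 ↦ 1  <
φ = 1, ψ = 1 ↦ 1  <
φ = 1, ψ = 2 ↦ 1  <
φ = 2, ψ = 0 ↦ 0  <
φ = 2, ψ = 1 ↦ 1  <
φ = 2, ψ = 2 ↦ 0  <
So 3 of the 9 assignments meet the threshold.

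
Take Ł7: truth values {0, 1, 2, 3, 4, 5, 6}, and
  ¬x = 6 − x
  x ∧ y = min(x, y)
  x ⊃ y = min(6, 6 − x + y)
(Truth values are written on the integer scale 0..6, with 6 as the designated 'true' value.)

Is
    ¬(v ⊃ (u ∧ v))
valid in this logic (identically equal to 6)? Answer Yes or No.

No

Counterexample: take u = 0, v = 0.
u ∧ v = 0 ∧ 0 = 0
v ⊃ (u ∧ v) = 0 ⊃ 0 = 6
¬(v ⊃ (u ∧ v)) = ¬6 = 0
This gives 0 ≠ 6.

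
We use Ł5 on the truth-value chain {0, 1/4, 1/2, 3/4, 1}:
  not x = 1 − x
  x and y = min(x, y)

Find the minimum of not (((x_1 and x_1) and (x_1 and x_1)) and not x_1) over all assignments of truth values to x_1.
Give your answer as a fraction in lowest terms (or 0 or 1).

Take x_1 = 1/2:
x_1 and x_1 = 1/2 and 1/2 = 1/2
x_1 and x_1 = 1/2 and 1/2 = 1/2
(x_1 and x_1) and (x_1 and x_1) = 1/2 and 1/2 = 1/2
not x_1 = not 1/2 = 1/2
((x_1 and x_1) and (x_1 and x_1)) and not x_1 = 1/2 and 1/2 = 1/2
not (((x_1 and x_1) and (x_1 and x_1)) and not x_1) = not 1/2 = 1/2
No assignment yields a value below 1/2, so this is the minimum.

1/2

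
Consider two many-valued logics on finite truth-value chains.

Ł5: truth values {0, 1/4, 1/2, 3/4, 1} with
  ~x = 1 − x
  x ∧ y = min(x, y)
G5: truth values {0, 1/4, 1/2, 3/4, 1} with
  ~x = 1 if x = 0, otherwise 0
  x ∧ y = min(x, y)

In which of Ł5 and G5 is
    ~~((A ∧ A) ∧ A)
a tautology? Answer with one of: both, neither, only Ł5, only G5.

In Ł5: at A = 0 the value is 0 — not a tautology.
In G5: at A = 0 the value is 0 — not a tautology.

neither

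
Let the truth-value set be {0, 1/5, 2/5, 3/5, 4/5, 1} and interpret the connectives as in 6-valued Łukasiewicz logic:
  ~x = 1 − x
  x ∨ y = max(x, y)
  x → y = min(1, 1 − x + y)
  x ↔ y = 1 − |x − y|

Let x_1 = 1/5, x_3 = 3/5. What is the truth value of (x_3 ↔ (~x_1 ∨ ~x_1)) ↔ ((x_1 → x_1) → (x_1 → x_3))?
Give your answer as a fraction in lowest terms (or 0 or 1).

4/5

~x_1 = ~1/5 = 4/5
~x_1 = ~1/5 = 4/5
~x_1 ∨ ~x_1 = 4/5 ∨ 4/5 = 4/5
x_3 ↔ (~x_1 ∨ ~x_1) = 3/5 ↔ 4/5 = 4/5
x_1 → x_1 = 1/5 → 1/5 = 1
x_1 → x_3 = 1/5 → 3/5 = 1
(x_1 → x_1) → (x_1 → x_3) = 1 → 1 = 1
(x_3 ↔ (~x_1 ∨ ~x_1)) ↔ ((x_1 → x_1) → (x_1 → x_3)) = 4/5 ↔ 1 = 4/5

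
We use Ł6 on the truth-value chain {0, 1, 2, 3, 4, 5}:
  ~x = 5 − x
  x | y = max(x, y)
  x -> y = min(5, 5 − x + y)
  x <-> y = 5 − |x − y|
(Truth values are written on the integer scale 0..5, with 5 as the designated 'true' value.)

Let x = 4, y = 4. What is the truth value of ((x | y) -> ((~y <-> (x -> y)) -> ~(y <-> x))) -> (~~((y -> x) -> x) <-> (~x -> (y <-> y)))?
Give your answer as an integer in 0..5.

4

x | y = 4 | 4 = 4
~y = ~4 = 1
x -> y = 4 -> 4 = 5
~y <-> (x -> y) = 1 <-> 5 = 1
y <-> x = 4 <-> 4 = 5
~(y <-> x) = ~5 = 0
(~y <-> (x -> y)) -> ~(y <-> x) = 1 -> 0 = 4
(x | y) -> ((~y <-> (x -> y)) -> ~(y <-> x)) = 4 -> 4 = 5
y -> x = 4 -> 4 = 5
(y -> x) -> x = 5 -> 4 = 4
~((y -> x) -> x) = ~4 = 1
~~((y -> x) -> x) = ~1 = 4
~x = ~4 = 1
y <-> y = 4 <-> 4 = 5
~x -> (y <-> y) = 1 -> 5 = 5
~~((y -> x) -> x) <-> (~x -> (y <-> y)) = 4 <-> 5 = 4
((x | y) -> ((~y <-> (x -> y)) -> ~(y <-> x))) -> (~~((y -> x) -> x) <-> (~x -> (y <-> y))) = 5 -> 4 = 4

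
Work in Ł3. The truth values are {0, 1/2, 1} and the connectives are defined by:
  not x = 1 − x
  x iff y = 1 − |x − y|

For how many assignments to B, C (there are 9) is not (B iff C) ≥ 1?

2

B = 0, C = 0 ↦ 0  <
B = 0, C = 1/2 ↦ 1/2  <
B = 0, C = 1 ↦ 1  ≥
B = 1/2, C = 0 ↦ 1/2  <
B = 1/2, C = 1/2 ↦ 0  <
B = 1/2, C = 1 ↦ 1/2  <
B = 1, C = 0 ↦ 1  ≥
B = 1, C = 1/2 ↦ 1/2  <
B = 1, C = 1 ↦ 0  <
So 2 of the 9 assignments meet the threshold.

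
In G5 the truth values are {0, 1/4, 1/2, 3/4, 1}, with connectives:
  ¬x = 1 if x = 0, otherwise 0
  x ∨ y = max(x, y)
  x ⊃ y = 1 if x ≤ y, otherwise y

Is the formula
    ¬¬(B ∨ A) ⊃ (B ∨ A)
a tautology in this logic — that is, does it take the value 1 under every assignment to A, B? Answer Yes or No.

No

Counterexample: take A = 0, B = 1/4.
B ∨ A = 1/4 ∨ 0 = 1/4
¬(B ∨ A) = ¬1/4 = 0
¬¬(B ∨ A) = ¬0 = 1
¬¬(B ∨ A) ⊃ (B ∨ A) = 1 ⊃ 1/4 = 1/4
This gives 1/4 ≠ 1.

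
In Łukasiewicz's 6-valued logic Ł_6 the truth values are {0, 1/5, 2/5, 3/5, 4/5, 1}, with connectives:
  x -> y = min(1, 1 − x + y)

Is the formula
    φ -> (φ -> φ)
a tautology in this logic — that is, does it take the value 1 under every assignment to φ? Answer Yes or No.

Yes

φ = 0 ↦ 1
φ = 1/5 ↦ 1
φ = 2/5 ↦ 1
φ = 3/5 ↦ 1
φ = 4/5 ↦ 1
φ = 1 ↦ 1
Every assignment gives a value ≥ 1.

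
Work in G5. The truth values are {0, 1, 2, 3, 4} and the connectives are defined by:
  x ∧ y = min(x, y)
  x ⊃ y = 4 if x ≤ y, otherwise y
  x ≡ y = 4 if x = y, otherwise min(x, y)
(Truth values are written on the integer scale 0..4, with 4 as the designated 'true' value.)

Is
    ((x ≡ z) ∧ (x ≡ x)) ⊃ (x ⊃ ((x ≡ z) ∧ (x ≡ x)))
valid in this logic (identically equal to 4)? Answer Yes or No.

At x = 3, z = 0, for instance:
x ≡ z = 3 ≡ 0 = 0
x ≡ x = 3 ≡ 3 = 4
(x ≡ z) ∧ (x ≡ x) = 0 ∧ 4 = 0
x ⊃ ((x ≡ z) ∧ (x ≡ x)) = 3 ⊃ 0 = 0
((x ≡ z) ∧ (x ≡ x)) ⊃ (x ⊃ ((x ≡ z) ∧ (x ≡ x))) = 0 ⊃ 0 = 4
and checking the remaining 24 assignments likewise gives ≥ 4 in every case.

Yes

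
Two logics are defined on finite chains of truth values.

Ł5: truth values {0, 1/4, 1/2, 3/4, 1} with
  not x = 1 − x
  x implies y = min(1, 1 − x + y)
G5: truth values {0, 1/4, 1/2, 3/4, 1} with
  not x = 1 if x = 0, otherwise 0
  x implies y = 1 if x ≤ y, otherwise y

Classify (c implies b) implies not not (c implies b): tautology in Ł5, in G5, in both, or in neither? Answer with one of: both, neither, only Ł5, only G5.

In Ł5: every assignment gives 1 — tautology.
In G5: every assignment gives 1 — tautology.

both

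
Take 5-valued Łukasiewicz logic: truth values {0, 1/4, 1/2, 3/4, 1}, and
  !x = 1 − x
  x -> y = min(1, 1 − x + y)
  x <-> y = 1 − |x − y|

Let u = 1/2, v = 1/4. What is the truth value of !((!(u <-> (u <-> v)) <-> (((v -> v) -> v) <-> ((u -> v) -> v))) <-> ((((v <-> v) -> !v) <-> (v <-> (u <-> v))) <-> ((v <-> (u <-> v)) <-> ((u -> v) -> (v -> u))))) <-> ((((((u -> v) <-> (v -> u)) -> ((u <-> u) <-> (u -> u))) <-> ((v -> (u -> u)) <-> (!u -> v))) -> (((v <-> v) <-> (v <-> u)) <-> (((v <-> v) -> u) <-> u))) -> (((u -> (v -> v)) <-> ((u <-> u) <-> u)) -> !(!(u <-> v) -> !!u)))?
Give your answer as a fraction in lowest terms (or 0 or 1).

u <-> v = 1/2 <-> 1/4 = 3/4
u <-> (u <-> v) = 1/2 <-> 3/4 = 3/4
!(u <-> (u <-> v)) = !3/4 = 1/4
v -> v = 1/4 -> 1/4 = 1
(v -> v) -> v = 1 -> 1/4 = 1/4
u -> v = 1/2 -> 1/4 = 3/4
(u -> v) -> v = 3/4 -> 1/4 = 1/2
((v -> v) -> v) <-> ((u -> v) -> v) = 1/4 <-> 1/2 = 3/4
!(u <-> (u <-> v)) <-> (((v -> v) -> v) <-> ((u -> v) -> v)) = 1/4 <-> 3/4 = 1/2
v <-> v = 1/4 <-> 1/4 = 1
!v = !1/4 = 3/4
(v <-> v) -> !v = 1 -> 3/4 = 3/4
u <-> v = 1/2 <-> 1/4 = 3/4
v <-> (u <-> v) = 1/4 <-> 3/4 = 1/2
((v <-> v) -> !v) <-> (v <-> (u <-> v)) = 3/4 <-> 1/2 = 3/4
u <-> v = 1/2 <-> 1/4 = 3/4
v <-> (u <-> v) = 1/4 <-> 3/4 = 1/2
u -> v = 1/2 -> 1/4 = 3/4
v -> u = 1/4 -> 1/2 = 1
(u -> v) -> (v -> u) = 3/4 -> 1 = 1
(v <-> (u <-> v)) <-> ((u -> v) -> (v -> u)) = 1/2 <-> 1 = 1/2
(((v <-> v) -> !v) <-> (v <-> (u <-> v))) <-> ((v <-> (u <-> v)) <-> ((u -> v) -> (v -> u))) = 3/4 <-> 1/2 = 3/4
(!(u <-> (u <-> v)) <-> (((v -> v) -> v) <-> ((u -> v) -> v))) <-> ((((v <-> v) -> !v) <-> (v <-> (u <-> v))) <-> ((v <-> (u <-> v)) <-> ((u -> v) -> (v -> u)))) = 1/2 <-> 3/4 = 3/4
!((!(u <-> (u <-> v)) <-> (((v -> v) -> v) <-> ((u -> v) -> v))) <-> ((((v <-> v) -> !v) <-> (v <-> (u <-> v))) <-> ((v <-> (u <-> v)) <-> ((u -> v) -> (v -> u))))) = !3/4 = 1/4
u -> v = 1/2 -> 1/4 = 3/4
v -> u = 1/4 -> 1/2 = 1
(u -> v) <-> (v -> u) = 3/4 <-> 1 = 3/4
u <-> u = 1/2 <-> 1/2 = 1
u -> u = 1/2 -> 1/2 = 1
(u <-> u) <-> (u -> u) = 1 <-> 1 = 1
((u -> v) <-> (v -> u)) -> ((u <-> u) <-> (u -> u)) = 3/4 -> 1 = 1
u -> u = 1/2 -> 1/2 = 1
v -> (u -> u) = 1/4 -> 1 = 1
!u = !1/2 = 1/2
!u -> v = 1/2 -> 1/4 = 3/4
(v -> (u -> u)) <-> (!u -> v) = 1 <-> 3/4 = 3/4
(((u -> v) <-> (v -> u)) -> ((u <-> u) <-> (u -> u))) <-> ((v -> (u -> u)) <-> (!u -> v)) = 1 <-> 3/4 = 3/4
v <-> v = 1/4 <-> 1/4 = 1
v <-> u = 1/4 <-> 1/2 = 3/4
(v <-> v) <-> (v <-> u) = 1 <-> 3/4 = 3/4
v <-> v = 1/4 <-> 1/4 = 1
(v <-> v) -> u = 1 -> 1/2 = 1/2
((v <-> v) -> u) <-> u = 1/2 <-> 1/2 = 1
((v <-> v) <-> (v <-> u)) <-> (((v <-> v) -> u) <-> u) = 3/4 <-> 1 = 3/4
((((u -> v) <-> (v -> u)) -> ((u <-> u) <-> (u -> u))) <-> ((v -> (u -> u)) <-> (!u -> v))) -> (((v <-> v) <-> (v <-> u)) <-> (((v <-> v) -> u) <-> u)) = 3/4 -> 3/4 = 1
v -> v = 1/4 -> 1/4 = 1
u -> (v -> v) = 1/2 -> 1 = 1
u <-> u = 1/2 <-> 1/2 = 1
(u <-> u) <-> u = 1 <-> 1/2 = 1/2
(u -> (v -> v)) <-> ((u <-> u) <-> u) = 1 <-> 1/2 = 1/2
u <-> v = 1/2 <-> 1/4 = 3/4
!(u <-> v) = !3/4 = 1/4
!u = !1/2 = 1/2
!!u = !1/2 = 1/2
!(u <-> v) -> !!u = 1/4 -> 1/2 = 1
!(!(u <-> v) -> !!u) = !1 = 0
((u -> (v -> v)) <-> ((u <-> u) <-> u)) -> !(!(u <-> v) -> !!u) = 1/2 -> 0 = 1/2
(((((u -> v) <-> (v -> u)) -> ((u <-> u) <-> (u -> u))) <-> ((v -> (u -> u)) <-> (!u -> v))) -> (((v <-> v) <-> (v <-> u)) <-> (((v <-> v) -> u) <-> u))) -> (((u -> (v -> v)) <-> ((u <-> u) <-> u)) -> !(!(u <-> v) -> !!u)) = 1 -> 1/2 = 1/2
!((!(u <-> (u <-> v)) <-> (((v -> v) -> v) <-> ((u -> v) -> v))) <-> ((((v <-> v) -> !v) <-> (v <-> (u <-> v))) <-> ((v <-> (u <-> v)) <-> ((u -> v) -> (v -> u))))) <-> ((((((u -> v) <-> (v -> u)) -> ((u <-> u) <-> (u -> u))) <-> ((v -> (u -> u)) <-> (!u -> v))) -> (((v <-> v) <-> (v <-> u)) <-> (((v <-> v) -> u) <-> u))) -> (((u -> (v -> v)) <-> ((u <-> u) <-> u)) -> !(!(u <-> v) -> !!u))) = 1/4 <-> 1/2 = 3/4

3/4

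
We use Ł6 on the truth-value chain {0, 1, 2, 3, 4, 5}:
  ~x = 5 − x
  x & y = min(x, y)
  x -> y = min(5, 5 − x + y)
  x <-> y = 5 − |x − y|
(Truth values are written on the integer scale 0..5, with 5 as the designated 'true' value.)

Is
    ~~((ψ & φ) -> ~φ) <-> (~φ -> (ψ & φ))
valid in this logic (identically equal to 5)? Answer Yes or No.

No

Counterexample: take φ = 0, ψ = 0.
ψ & φ = 0 & 0 = 0
~φ = ~0 = 5
(ψ & φ) -> ~φ = 0 -> 5 = 5
~((ψ & φ) -> ~φ) = ~5 = 0
~~((ψ & φ) -> ~φ) = ~0 = 5
~φ = ~0 = 5
ψ & φ = 0 & 0 = 0
~φ -> (ψ & φ) = 5 -> 0 = 0
~~((ψ & φ) -> ~φ) <-> (~φ -> (ψ & φ)) = 5 <-> 0 = 0
This gives 0 ≠ 5.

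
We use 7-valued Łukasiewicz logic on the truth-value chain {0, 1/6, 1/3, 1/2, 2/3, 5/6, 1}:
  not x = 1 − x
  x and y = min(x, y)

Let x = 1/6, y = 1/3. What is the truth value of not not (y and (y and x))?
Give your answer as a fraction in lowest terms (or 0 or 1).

y and x = 1/3 and 1/6 = 1/6
y and (y and x) = 1/3 and 1/6 = 1/6
not (y and (y and x)) = not 1/6 = 5/6
not not (y and (y and x)) = not 5/6 = 1/6

1/6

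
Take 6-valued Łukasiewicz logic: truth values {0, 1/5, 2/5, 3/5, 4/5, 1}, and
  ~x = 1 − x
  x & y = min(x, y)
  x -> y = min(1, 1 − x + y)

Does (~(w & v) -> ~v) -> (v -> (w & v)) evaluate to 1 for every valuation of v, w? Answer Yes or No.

Yes

At v = 1/5, w = 3/5, for instance:
w & v = 3/5 & 1/5 = 1/5
~(w & v) = ~1/5 = 4/5
~v = ~1/5 = 4/5
~(w & v) -> ~v = 4/5 -> 4/5 = 1
v -> (w & v) = 1/5 -> 1/5 = 1
(~(w & v) -> ~v) -> (v -> (w & v)) = 1 -> 1 = 1
and checking the remaining 35 assignments likewise gives ≥ 1 in every case.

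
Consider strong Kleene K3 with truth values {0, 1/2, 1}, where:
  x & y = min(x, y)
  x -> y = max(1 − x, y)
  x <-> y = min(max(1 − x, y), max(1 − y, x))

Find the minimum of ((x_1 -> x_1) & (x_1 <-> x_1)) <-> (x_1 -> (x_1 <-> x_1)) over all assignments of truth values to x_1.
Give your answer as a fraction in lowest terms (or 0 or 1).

1/2

Take x_1 = 1/2:
x_1 -> x_1 = 1/2 -> 1/2 = 1/2
x_1 <-> x_1 = 1/2 <-> 1/2 = 1/2
(x_1 -> x_1) & (x_1 <-> x_1) = 1/2 & 1/2 = 1/2
x_1 <-> x_1 = 1/2 <-> 1/2 = 1/2
x_1 -> (x_1 <-> x_1) = 1/2 -> 1/2 = 1/2
((x_1 -> x_1) & (x_1 <-> x_1)) <-> (x_1 -> (x_1 <-> x_1)) = 1/2 <-> 1/2 = 1/2
No assignment yields a value below 1/2, so this is the minimum.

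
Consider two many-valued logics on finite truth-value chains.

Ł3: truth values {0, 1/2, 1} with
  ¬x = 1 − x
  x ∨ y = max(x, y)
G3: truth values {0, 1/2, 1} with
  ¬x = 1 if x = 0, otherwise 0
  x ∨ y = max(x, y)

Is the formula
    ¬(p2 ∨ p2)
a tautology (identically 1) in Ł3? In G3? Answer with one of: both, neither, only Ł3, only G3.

neither

In Ł3: at p2 = 1/2 the value is 1/2 — not a tautology.
In G3: at p2 = 1/2 the value is 0 — not a tautology.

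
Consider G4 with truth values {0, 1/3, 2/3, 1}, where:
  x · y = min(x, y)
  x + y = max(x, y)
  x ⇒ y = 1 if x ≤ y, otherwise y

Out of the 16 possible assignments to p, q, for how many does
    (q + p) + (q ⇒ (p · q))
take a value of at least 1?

13

p = 0, q = 0 ↦ 1  ≥
p = 0, q = 1/3 ↦ 1/3  <
p = 0, q = 2/3 ↦ 2/3  <
p = 0, q = 1 ↦ 1  ≥
p = 1/3, q = 0 ↦ 1  ≥
p = 1/3, q = 1/3 ↦ 1  ≥
p = 1/3, q = 2/3 ↦ 2/3  <
p = 1/3, q = 1 ↦ 1  ≥
p = 2/3, q = 0 ↦ 1  ≥
p = 2/3, q = 1/3 ↦ 1  ≥
p = 2/3, q = 2/3 ↦ 1  ≥
p = 2/3, q = 1 ↦ 1  ≥
p = 1, q = 0 ↦ 1  ≥
p = 1, q = 1/3 ↦ 1  ≥
p = 1, q = 2/3 ↦ 1  ≥
p = 1, q = 1 ↦ 1  ≥
So 13 of the 16 assignments meet the threshold.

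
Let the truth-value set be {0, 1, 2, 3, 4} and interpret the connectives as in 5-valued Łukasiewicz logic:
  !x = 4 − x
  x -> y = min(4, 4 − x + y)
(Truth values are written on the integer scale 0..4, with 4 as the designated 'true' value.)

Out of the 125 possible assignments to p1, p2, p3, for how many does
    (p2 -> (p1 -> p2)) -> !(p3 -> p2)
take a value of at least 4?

value 4: 5 assignments (counts)
value 3: 10 assignments
value 2: 15 assignments
value 1: 20 assignments
value 0: 75 assignments
So 5 of the 125 assignments meet the threshold.

5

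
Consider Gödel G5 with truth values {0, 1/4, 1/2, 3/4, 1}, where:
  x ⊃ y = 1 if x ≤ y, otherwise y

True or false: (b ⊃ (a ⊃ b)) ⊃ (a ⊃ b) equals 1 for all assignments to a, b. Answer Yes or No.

Counterexample: take a = 1/4, b = 0.
a ⊃ b = 1/4 ⊃ 0 = 0
b ⊃ (a ⊃ b) = 0 ⊃ 0 = 1
(b ⊃ (a ⊃ b)) ⊃ (a ⊃ b) = 1 ⊃ 0 = 0
This gives 0 ≠ 1.

No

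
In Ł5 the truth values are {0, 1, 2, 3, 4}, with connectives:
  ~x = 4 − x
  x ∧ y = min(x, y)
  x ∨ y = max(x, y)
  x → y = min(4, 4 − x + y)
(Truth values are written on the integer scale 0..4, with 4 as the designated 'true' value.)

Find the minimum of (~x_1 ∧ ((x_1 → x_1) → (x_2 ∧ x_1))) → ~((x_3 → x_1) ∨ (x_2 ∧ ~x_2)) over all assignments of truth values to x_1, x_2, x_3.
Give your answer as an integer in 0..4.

Take x_1 = 2, x_2 = 2, x_3 = 0:
~x_1 = ~2 = 2
x_1 → x_1 = 2 → 2 = 4
x_2 ∧ x_1 = 2 ∧ 2 = 2
(x_1 → x_1) → (x_2 ∧ x_1) = 4 → 2 = 2
~x_1 ∧ ((x_1 → x_1) → (x_2 ∧ x_1)) = 2 ∧ 2 = 2
x_3 → x_1 = 0 → 2 = 4
~x_2 = ~2 = 2
x_2 ∧ ~x_2 = 2 ∧ 2 = 2
(x_3 → x_1) ∨ (x_2 ∧ ~x_2) = 4 ∨ 2 = 4
~((x_3 → x_1) ∨ (x_2 ∧ ~x_2)) = ~4 = 0
(~x_1 ∧ ((x_1 → x_1) → (x_2 ∧ x_1))) → ~((x_3 → x_1) ∨ (x_2 ∧ ~x_2)) = 2 → 0 = 2
No assignment yields a value below 2, so this is the minimum.

2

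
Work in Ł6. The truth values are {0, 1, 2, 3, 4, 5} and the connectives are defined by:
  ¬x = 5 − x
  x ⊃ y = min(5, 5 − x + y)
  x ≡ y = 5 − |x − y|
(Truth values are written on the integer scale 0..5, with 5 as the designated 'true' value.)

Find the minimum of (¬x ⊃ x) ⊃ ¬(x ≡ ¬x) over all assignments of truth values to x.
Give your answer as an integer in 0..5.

Take x = 3:
¬x = ¬3 = 2
¬x ⊃ x = 2 ⊃ 3 = 5
¬x = ¬3 = 2
x ≡ ¬x = 3 ≡ 2 = 4
¬(x ≡ ¬x) = ¬4 = 1
(¬x ⊃ x) ⊃ ¬(x ≡ ¬x) = 5 ⊃ 1 = 1
No assignment yields a value below 1, so this is the minimum.

1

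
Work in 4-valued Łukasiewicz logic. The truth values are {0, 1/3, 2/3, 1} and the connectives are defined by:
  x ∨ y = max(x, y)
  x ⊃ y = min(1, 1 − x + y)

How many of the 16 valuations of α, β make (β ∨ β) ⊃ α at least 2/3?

13

α = 0, β = 0 ↦ 1  ≥
α = 0, β = 1/3 ↦ 2/3  ≥
α = 0, β = 2/3 ↦ 1/3  <
α = 0, β = 1 ↦ 0  <
α = 1/3, β = 0 ↦ 1  ≥
α = 1/3, β = 1/3 ↦ 1  ≥
α = 1/3, β = 2/3 ↦ 2/3  ≥
α = 1/3, β = 1 ↦ 1/3  <
α = 2/3, β = 0 ↦ 1  ≥
α = 2/3, β = 1/3 ↦ 1  ≥
α = 2/3, β = 2/3 ↦ 1  ≥
α = 2/3, β = 1 ↦ 2/3  ≥
α = 1, β = 0 ↦ 1  ≥
α = 1, β = 1/3 ↦ 1  ≥
α = 1, β = 2/3 ↦ 1  ≥
α = 1, β = 1 ↦ 1  ≥
So 13 of the 16 assignments meet the threshold.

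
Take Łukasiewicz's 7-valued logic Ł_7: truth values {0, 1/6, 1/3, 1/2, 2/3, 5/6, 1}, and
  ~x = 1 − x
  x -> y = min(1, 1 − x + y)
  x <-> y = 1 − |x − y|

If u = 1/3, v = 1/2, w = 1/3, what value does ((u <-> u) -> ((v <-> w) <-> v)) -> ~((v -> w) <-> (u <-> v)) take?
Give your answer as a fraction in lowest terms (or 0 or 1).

1/3

u <-> u = 1/3 <-> 1/3 = 1
v <-> w = 1/2 <-> 1/3 = 5/6
(v <-> w) <-> v = 5/6 <-> 1/2 = 2/3
(u <-> u) -> ((v <-> w) <-> v) = 1 -> 2/3 = 2/3
v -> w = 1/2 -> 1/3 = 5/6
u <-> v = 1/3 <-> 1/2 = 5/6
(v -> w) <-> (u <-> v) = 5/6 <-> 5/6 = 1
~((v -> w) <-> (u <-> v)) = ~1 = 0
((u <-> u) -> ((v <-> w) <-> v)) -> ~((v -> w) <-> (u <-> v)) = 2/3 -> 0 = 1/3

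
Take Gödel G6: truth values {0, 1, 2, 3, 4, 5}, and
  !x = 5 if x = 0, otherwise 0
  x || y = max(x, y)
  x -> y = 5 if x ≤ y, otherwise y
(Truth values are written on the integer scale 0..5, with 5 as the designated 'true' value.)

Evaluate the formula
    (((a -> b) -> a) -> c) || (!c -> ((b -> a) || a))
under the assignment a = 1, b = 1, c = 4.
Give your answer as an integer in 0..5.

5

a -> b = 1 -> 1 = 5
(a -> b) -> a = 5 -> 1 = 1
((a -> b) -> a) -> c = 1 -> 4 = 5
!c = !4 = 0
b -> a = 1 -> 1 = 5
(b -> a) || a = 5 || 1 = 5
!c -> ((b -> a) || a) = 0 -> 5 = 5
(((a -> b) -> a) -> c) || (!c -> ((b -> a) || a)) = 5 || 5 = 5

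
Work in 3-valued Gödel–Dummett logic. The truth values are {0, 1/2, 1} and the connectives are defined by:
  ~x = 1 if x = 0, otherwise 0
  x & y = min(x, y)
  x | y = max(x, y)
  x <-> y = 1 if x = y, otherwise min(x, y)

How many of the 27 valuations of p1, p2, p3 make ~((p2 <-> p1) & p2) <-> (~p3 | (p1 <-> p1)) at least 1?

value 1: 15 assignments (counts)
value 0: 12 assignments
So 15 of the 27 assignments meet the threshold.

15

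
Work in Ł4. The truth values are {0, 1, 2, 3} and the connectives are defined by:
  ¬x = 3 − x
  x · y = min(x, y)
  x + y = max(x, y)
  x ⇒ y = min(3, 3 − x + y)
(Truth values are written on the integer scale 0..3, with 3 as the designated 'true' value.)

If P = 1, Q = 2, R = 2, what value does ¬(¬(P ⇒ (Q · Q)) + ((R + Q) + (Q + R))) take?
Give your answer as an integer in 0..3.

1

Q · Q = 2 · 2 = 2
P ⇒ (Q · Q) = 1 ⇒ 2 = 3
¬(P ⇒ (Q · Q)) = ¬3 = 0
R + Q = 2 + 2 = 2
Q + R = 2 + 2 = 2
(R + Q) + (Q + R) = 2 + 2 = 2
¬(P ⇒ (Q · Q)) + ((R + Q) + (Q + R)) = 0 + 2 = 2
¬(¬(P ⇒ (Q · Q)) + ((R + Q) + (Q + R))) = ¬2 = 1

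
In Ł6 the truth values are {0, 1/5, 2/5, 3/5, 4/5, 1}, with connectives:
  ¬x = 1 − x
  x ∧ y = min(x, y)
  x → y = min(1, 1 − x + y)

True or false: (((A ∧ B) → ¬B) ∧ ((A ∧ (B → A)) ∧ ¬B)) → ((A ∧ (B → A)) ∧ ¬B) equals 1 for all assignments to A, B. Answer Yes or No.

At A = 1/5, B = 1/5, for instance:
A ∧ B = 1/5 ∧ 1/5 = 1/5
¬B = ¬1/5 = 4/5
(A ∧ B) → ¬B = 1/5 → 4/5 = 1
B → A = 1/5 → 1/5 = 1
A ∧ (B → A) = 1/5 ∧ 1 = 1/5
¬B = ¬1/5 = 4/5
(A ∧ (B → A)) ∧ ¬B = 1/5 ∧ 4/5 = 1/5
((A ∧ B) → ¬B) ∧ ((A ∧ (B → A)) ∧ ¬B) = 1 ∧ 1/5 = 1/5
(((A ∧ B) → ¬B) ∧ ((A ∧ (B → A)) ∧ ¬B)) → ((A ∧ (B → A)) ∧ ¬B) = 1/5 → 1/5 = 1
and checking the remaining 35 assignments likewise gives ≥ 1 in every case.

Yes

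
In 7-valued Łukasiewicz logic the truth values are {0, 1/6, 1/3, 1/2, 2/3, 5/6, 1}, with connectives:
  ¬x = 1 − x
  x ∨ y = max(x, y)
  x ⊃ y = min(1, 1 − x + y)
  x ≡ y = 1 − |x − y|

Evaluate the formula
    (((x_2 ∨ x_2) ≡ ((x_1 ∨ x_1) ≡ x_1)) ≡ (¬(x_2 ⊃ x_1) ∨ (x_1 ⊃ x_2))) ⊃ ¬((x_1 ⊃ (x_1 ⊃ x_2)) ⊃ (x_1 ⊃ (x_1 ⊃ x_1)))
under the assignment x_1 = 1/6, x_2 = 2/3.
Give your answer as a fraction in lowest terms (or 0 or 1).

1/3

x_2 ∨ x_2 = 2/3 ∨ 2/3 = 2/3
x_1 ∨ x_1 = 1/6 ∨ 1/6 = 1/6
(x_1 ∨ x_1) ≡ x_1 = 1/6 ≡ 1/6 = 1
(x_2 ∨ x_2) ≡ ((x_1 ∨ x_1) ≡ x_1) = 2/3 ≡ 1 = 2/3
x_2 ⊃ x_1 = 2/3 ⊃ 1/6 = 1/2
¬(x_2 ⊃ x_1) = ¬1/2 = 1/2
x_1 ⊃ x_2 = 1/6 ⊃ 2/3 = 1
¬(x_2 ⊃ x_1) ∨ (x_1 ⊃ x_2) = 1/2 ∨ 1 = 1
((x_2 ∨ x_2) ≡ ((x_1 ∨ x_1) ≡ x_1)) ≡ (¬(x_2 ⊃ x_1) ∨ (x_1 ⊃ x_2)) = 2/3 ≡ 1 = 2/3
x_1 ⊃ x_2 = 1/6 ⊃ 2/3 = 1
x_1 ⊃ (x_1 ⊃ x_2) = 1/6 ⊃ 1 = 1
x_1 ⊃ x_1 = 1/6 ⊃ 1/6 = 1
x_1 ⊃ (x_1 ⊃ x_1) = 1/6 ⊃ 1 = 1
(x_1 ⊃ (x_1 ⊃ x_2)) ⊃ (x_1 ⊃ (x_1 ⊃ x_1)) = 1 ⊃ 1 = 1
¬((x_1 ⊃ (x_1 ⊃ x_2)) ⊃ (x_1 ⊃ (x_1 ⊃ x_1))) = ¬1 = 0
(((x_2 ∨ x_2) ≡ ((x_1 ∨ x_1) ≡ x_1)) ≡ (¬(x_2 ⊃ x_1) ∨ (x_1 ⊃ x_2))) ⊃ ¬((x_1 ⊃ (x_1 ⊃ x_2)) ⊃ (x_1 ⊃ (x_1 ⊃ x_1))) = 2/3 ⊃ 0 = 1/3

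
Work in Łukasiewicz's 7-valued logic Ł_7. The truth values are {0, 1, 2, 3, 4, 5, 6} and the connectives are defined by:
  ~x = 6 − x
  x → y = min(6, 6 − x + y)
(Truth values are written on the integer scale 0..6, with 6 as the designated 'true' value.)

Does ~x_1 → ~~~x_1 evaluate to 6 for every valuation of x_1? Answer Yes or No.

x_1 = 0 ↦ 6
x_1 = 1 ↦ 6
x_1 = 2 ↦ 6
x_1 = 3 ↦ 6
x_1 = 4 ↦ 6
x_1 = 5 ↦ 6
x_1 = 6 ↦ 6
Every assignment gives a value ≥ 6.

Yes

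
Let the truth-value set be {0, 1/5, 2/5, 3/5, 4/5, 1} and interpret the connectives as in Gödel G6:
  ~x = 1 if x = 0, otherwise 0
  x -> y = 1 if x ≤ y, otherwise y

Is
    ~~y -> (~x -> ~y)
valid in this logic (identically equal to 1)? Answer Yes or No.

Counterexample: take x = 0, y = 1/5.
~y = ~1/5 = 0
~~y = ~0 = 1
~x = ~0 = 1
~y = ~1/5 = 0
~x -> ~y = 1 -> 0 = 0
~~y -> (~x -> ~y) = 1 -> 0 = 0
This gives 0 ≠ 1.

No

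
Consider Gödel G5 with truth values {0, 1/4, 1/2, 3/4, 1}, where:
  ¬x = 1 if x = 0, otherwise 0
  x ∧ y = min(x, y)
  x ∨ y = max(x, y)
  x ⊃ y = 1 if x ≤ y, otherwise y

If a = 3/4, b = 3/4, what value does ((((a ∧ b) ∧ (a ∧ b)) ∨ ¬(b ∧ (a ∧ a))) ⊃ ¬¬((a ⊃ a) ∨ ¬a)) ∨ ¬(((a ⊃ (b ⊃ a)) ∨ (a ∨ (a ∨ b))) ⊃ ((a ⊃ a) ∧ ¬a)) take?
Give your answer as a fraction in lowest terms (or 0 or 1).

a ∧ b = 3/4 ∧ 3/4 = 3/4
a ∧ b = 3/4 ∧ 3/4 = 3/4
(a ∧ b) ∧ (a ∧ b) = 3/4 ∧ 3/4 = 3/4
a ∧ a = 3/4 ∧ 3/4 = 3/4
b ∧ (a ∧ a) = 3/4 ∧ 3/4 = 3/4
¬(b ∧ (a ∧ a)) = ¬3/4 = 0
((a ∧ b) ∧ (a ∧ b)) ∨ ¬(b ∧ (a ∧ a)) = 3/4 ∨ 0 = 3/4
a ⊃ a = 3/4 ⊃ 3/4 = 1
¬a = ¬3/4 = 0
(a ⊃ a) ∨ ¬a = 1 ∨ 0 = 1
¬((a ⊃ a) ∨ ¬a) = ¬1 = 0
¬¬((a ⊃ a) ∨ ¬a) = ¬0 = 1
(((a ∧ b) ∧ (a ∧ b)) ∨ ¬(b ∧ (a ∧ a))) ⊃ ¬¬((a ⊃ a) ∨ ¬a) = 3/4 ⊃ 1 = 1
b ⊃ a = 3/4 ⊃ 3/4 = 1
a ⊃ (b ⊃ a) = 3/4 ⊃ 1 = 1
a ∨ b = 3/4 ∨ 3/4 = 3/4
a ∨ (a ∨ b) = 3/4 ∨ 3/4 = 3/4
(a ⊃ (b ⊃ a)) ∨ (a ∨ (a ∨ b)) = 1 ∨ 3/4 = 1
a ⊃ a = 3/4 ⊃ 3/4 = 1
¬a = ¬3/4 = 0
(a ⊃ a) ∧ ¬a = 1 ∧ 0 = 0
((a ⊃ (b ⊃ a)) ∨ (a ∨ (a ∨ b))) ⊃ ((a ⊃ a) ∧ ¬a) = 1 ⊃ 0 = 0
¬(((a ⊃ (b ⊃ a)) ∨ (a ∨ (a ∨ b))) ⊃ ((a ⊃ a) ∧ ¬a)) = ¬0 = 1
((((a ∧ b) ∧ (a ∧ b)) ∨ ¬(b ∧ (a ∧ a))) ⊃ ¬¬((a ⊃ a) ∨ ¬a)) ∨ ¬(((a ⊃ (b ⊃ a)) ∨ (a ∨ (a ∨ b))) ⊃ ((a ⊃ a) ∧ ¬a)) = 1 ∨ 1 = 1

1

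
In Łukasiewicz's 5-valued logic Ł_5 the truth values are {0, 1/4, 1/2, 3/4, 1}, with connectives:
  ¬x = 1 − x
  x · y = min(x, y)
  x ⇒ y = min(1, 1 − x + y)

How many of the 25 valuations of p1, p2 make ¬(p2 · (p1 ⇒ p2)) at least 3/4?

value 1: 5 assignments (counts)
value 3/4: 5 assignments (counts)
value 1/2: 5 assignments
value 1/4: 5 assignments
value 0: 5 assignments
So 10 of the 25 assignments meet the threshold.

10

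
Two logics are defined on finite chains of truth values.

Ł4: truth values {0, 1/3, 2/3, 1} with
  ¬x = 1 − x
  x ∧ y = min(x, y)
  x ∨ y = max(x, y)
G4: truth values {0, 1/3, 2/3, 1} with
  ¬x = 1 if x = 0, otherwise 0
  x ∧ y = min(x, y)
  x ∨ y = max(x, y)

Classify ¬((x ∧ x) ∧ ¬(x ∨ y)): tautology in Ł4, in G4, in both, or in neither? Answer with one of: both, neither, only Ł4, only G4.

In Ł4: at x = 1/3, y = 0 the value is 2/3 — not a tautology.
In G4: every assignment gives 1 — tautology.

only G4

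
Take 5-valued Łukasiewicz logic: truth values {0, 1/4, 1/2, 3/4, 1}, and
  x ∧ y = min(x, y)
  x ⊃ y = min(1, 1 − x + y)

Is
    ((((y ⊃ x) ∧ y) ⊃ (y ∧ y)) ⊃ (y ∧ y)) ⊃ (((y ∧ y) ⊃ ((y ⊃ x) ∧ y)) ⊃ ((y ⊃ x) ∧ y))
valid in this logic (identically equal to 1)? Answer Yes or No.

At x = 1/4, y = 1/2, for instance:
y ⊃ x = 1/2 ⊃ 1/4 = 3/4
(y ⊃ x) ∧ y = 3/4 ∧ 1/2 = 1/2
y ∧ y = 1/2 ∧ 1/2 = 1/2
((y ⊃ x) ∧ y) ⊃ (y ∧ y) = 1/2 ⊃ 1/2 = 1
(((y ⊃ x) ∧ y) ⊃ (y ∧ y)) ⊃ (y ∧ y) = 1 ⊃ 1/2 = 1/2
(y ∧ y) ⊃ ((y ⊃ x) ∧ y) = 1/2 ⊃ 1/2 = 1
((y ∧ y) ⊃ ((y ⊃ x) ∧ y)) ⊃ ((y ⊃ x) ∧ y) = 1 ⊃ 1/2 = 1/2
((((y ⊃ x) ∧ y) ⊃ (y ∧ y)) ⊃ (y ∧ y)) ⊃ (((y ∧ y) ⊃ ((y ⊃ x) ∧ y)) ⊃ ((y ⊃ x) ∧ y)) = 1/2 ⊃ 1/2 = 1
and checking the remaining 24 assignments likewise gives ≥ 1 in every case.

Yes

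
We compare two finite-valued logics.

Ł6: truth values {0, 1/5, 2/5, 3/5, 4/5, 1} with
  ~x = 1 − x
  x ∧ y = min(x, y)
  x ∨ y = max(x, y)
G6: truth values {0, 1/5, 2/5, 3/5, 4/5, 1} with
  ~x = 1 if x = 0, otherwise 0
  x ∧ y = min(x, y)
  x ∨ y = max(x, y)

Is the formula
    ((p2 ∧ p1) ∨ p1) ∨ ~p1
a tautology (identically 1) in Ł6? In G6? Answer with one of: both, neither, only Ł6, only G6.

In Ł6: at p1 = 1/5, p2 = 0 the value is 4/5 — not a tautology.
In G6: at p1 = 1/5, p2 = 0 the value is 1/5 — not a tautology.

neither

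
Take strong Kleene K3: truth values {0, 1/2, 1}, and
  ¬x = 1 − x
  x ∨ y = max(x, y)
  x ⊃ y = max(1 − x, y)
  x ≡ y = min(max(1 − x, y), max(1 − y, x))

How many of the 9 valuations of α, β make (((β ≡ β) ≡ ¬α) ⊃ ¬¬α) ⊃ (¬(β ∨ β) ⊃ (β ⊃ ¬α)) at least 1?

α = 0, β = 0 ↦ 1  ≥
α = 0, β = 1/2 ↦ 1  ≥
α = 0, β = 1 ↦ 1  ≥
α = 1/2, β = 0 ↦ 1  ≥
α = 1/2, β = 1/2 ↦ 1/2  <
α = 1/2, β = 1 ↦ 1  ≥
α = 1, β = 0 ↦ 1  ≥
α = 1, β = 1/2 ↦ 1/2  <
α = 1, β = 1 ↦ 1  ≥
So 7 of the 9 assignments meet the threshold.

7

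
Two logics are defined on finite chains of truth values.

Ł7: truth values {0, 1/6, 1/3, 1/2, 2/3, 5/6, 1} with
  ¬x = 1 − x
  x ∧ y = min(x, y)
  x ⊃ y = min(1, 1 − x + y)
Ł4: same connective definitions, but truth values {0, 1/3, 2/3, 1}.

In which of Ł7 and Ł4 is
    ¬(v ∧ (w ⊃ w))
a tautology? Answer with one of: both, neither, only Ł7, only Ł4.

neither

In Ł7: at v = 1/6, w = 0 the value is 5/6 — not a tautology.
In Ł4: at v = 1/3, w = 0 the value is 2/3 — not a tautology.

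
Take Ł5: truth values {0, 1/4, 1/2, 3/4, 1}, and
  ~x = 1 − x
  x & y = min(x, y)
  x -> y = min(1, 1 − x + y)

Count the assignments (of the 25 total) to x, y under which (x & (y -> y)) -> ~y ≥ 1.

15

value 1: 15 assignments (counts)
value 3/4: 4 assignments
value 1/2: 3 assignments
value 1/4: 2 assignments
value 0: 1 assignment
So 15 of the 25 assignments meet the threshold.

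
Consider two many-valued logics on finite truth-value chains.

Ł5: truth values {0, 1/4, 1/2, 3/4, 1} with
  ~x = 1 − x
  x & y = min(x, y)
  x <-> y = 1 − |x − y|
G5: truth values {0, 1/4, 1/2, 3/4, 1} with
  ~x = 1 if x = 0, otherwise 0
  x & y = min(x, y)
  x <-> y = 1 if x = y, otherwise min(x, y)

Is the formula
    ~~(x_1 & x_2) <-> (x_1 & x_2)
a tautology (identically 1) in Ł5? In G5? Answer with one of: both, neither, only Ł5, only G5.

only Ł5

In Ł5: every assignment gives 1 — tautology.
In G5: at x_1 = 1/4, x_2 = 1/4 the value is 1/4 — not a tautology.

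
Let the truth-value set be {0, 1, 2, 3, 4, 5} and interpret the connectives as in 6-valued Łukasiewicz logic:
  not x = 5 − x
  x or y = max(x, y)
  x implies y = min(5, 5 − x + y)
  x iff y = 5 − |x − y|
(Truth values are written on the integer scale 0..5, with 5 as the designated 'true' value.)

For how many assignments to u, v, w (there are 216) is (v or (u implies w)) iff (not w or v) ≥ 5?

61

value 5: 61 assignments (counts)
value 4: 55 assignments
value 3: 42 assignments
value 2: 32 assignments
value 1: 19 assignments
value 0: 7 assignments
So 61 of the 216 assignments meet the threshold.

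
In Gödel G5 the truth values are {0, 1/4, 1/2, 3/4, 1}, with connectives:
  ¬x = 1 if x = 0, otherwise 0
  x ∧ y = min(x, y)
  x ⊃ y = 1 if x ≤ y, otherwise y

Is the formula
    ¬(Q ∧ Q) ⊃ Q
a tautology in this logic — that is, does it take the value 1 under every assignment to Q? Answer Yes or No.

Counterexample: take Q = 0.
Q ∧ Q = 0 ∧ 0 = 0
¬(Q ∧ Q) = ¬0 = 1
¬(Q ∧ Q) ⊃ Q = 1 ⊃ 0 = 0
This gives 0 ≠ 1.

No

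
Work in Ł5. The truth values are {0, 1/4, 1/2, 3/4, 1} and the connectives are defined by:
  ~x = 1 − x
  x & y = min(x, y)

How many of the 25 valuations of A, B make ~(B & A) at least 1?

9

value 1: 9 assignments (counts)
value 3/4: 7 assignments
value 1/2: 5 assignments
value 1/4: 3 assignments
value 0: 1 assignment
So 9 of the 25 assignments meet the threshold.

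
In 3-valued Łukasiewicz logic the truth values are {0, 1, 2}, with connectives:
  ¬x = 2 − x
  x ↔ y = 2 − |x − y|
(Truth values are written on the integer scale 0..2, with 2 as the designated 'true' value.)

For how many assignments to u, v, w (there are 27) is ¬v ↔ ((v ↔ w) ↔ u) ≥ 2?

10

value 2: 10 assignments (counts)
value 1: 12 assignments
value 0: 5 assignments
So 10 of the 27 assignments meet the threshold.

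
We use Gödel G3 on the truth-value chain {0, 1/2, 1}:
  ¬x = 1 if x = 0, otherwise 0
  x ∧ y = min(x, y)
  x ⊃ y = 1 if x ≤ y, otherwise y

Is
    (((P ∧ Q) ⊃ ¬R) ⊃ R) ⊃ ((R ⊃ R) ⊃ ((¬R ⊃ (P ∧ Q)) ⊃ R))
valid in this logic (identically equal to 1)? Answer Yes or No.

Counterexample: take P = 1/2, Q = 1/2, R = 1/2.
P ∧ Q = 1/2 ∧ 1/2 = 1/2
¬R = ¬1/2 = 0
(P ∧ Q) ⊃ ¬R = 1/2 ⊃ 0 = 0
((P ∧ Q) ⊃ ¬R) ⊃ R = 0 ⊃ 1/2 = 1
R ⊃ R = 1/2 ⊃ 1/2 = 1
¬R = ¬1/2 = 0
P ∧ Q = 1/2 ∧ 1/2 = 1/2
¬R ⊃ (P ∧ Q) = 0 ⊃ 1/2 = 1
(¬R ⊃ (P ∧ Q)) ⊃ R = 1 ⊃ 1/2 = 1/2
(R ⊃ R) ⊃ ((¬R ⊃ (P ∧ Q)) ⊃ R) = 1 ⊃ 1/2 = 1/2
(((P ∧ Q) ⊃ ¬R) ⊃ R) ⊃ ((R ⊃ R) ⊃ ((¬R ⊃ (P ∧ Q)) ⊃ R)) = 1 ⊃ 1/2 = 1/2
This gives 1/2 ≠ 1.

No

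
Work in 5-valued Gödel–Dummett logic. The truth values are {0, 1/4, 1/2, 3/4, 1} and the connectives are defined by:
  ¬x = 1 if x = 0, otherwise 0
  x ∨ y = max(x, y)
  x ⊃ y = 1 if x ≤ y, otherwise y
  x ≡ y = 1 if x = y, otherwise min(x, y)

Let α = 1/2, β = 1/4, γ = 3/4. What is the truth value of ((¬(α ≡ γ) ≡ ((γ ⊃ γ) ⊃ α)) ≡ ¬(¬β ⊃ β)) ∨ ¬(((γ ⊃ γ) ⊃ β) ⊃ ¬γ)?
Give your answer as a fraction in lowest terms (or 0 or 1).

1

α ≡ γ = 1/2 ≡ 3/4 = 1/2
¬(α ≡ γ) = ¬1/2 = 0
γ ⊃ γ = 3/4 ⊃ 3/4 = 1
(γ ⊃ γ) ⊃ α = 1 ⊃ 1/2 = 1/2
¬(α ≡ γ) ≡ ((γ ⊃ γ) ⊃ α) = 0 ≡ 1/2 = 0
¬β = ¬1/4 = 0
¬β ⊃ β = 0 ⊃ 1/4 = 1
¬(¬β ⊃ β) = ¬1 = 0
(¬(α ≡ γ) ≡ ((γ ⊃ γ) ⊃ α)) ≡ ¬(¬β ⊃ β) = 0 ≡ 0 = 1
γ ⊃ γ = 3/4 ⊃ 3/4 = 1
(γ ⊃ γ) ⊃ β = 1 ⊃ 1/4 = 1/4
¬γ = ¬3/4 = 0
((γ ⊃ γ) ⊃ β) ⊃ ¬γ = 1/4 ⊃ 0 = 0
¬(((γ ⊃ γ) ⊃ β) ⊃ ¬γ) = ¬0 = 1
((¬(α ≡ γ) ≡ ((γ ⊃ γ) ⊃ α)) ≡ ¬(¬β ⊃ β)) ∨ ¬(((γ ⊃ γ) ⊃ β) ⊃ ¬γ) = 1 ∨ 1 = 1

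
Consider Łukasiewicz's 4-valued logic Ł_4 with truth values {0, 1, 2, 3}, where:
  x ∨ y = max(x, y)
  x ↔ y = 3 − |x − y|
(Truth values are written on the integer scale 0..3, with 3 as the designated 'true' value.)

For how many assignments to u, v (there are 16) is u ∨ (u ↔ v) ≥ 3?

7

u = 0, v = 0 ↦ 3  ≥
u = 0, v = 1 ↦ 2  <
u = 0, v = 2 ↦ 1  <
u = 0, v = 3 ↦ 0  <
u = 1, v = 0 ↦ 2  <
u = 1, v = 1 ↦ 3  ≥
u = 1, v = 2 ↦ 2  <
u = 1, v = 3 ↦ 1  <
u = 2, v = 0 ↦ 2  <
u = 2, v = 1 ↦ 2  <
u = 2, v = 2 ↦ 3  ≥
u = 2, v = 3 ↦ 2  <
u = 3, v = 0 ↦ 3  ≥
u = 3, v = 1 ↦ 3  ≥
u = 3, v = 2 ↦ 3  ≥
u = 3, v = 3 ↦ 3  ≥
So 7 of the 16 assignments meet the threshold.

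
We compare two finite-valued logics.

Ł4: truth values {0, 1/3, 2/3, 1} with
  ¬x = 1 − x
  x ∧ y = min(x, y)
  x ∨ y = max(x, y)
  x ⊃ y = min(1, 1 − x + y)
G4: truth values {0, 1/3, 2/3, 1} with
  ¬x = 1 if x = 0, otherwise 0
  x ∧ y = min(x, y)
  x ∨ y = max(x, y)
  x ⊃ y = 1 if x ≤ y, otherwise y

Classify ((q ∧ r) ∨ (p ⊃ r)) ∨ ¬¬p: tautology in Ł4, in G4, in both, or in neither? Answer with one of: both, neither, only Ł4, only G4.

In Ł4: at p = 1/3, q = 0, r = 0 the value is 2/3 — not a tautology.
In G4: every assignment gives 1 — tautology.

only G4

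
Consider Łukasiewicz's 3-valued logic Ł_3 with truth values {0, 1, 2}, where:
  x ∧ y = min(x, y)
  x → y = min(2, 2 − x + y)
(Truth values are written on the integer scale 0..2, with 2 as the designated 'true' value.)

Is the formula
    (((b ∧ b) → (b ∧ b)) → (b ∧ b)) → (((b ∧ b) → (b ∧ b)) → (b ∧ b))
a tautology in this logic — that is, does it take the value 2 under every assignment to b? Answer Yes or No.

b = 0 ↦ 2
b = 1 ↦ 2
b = 2 ↦ 2
Every assignment gives a value ≥ 2.

Yes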